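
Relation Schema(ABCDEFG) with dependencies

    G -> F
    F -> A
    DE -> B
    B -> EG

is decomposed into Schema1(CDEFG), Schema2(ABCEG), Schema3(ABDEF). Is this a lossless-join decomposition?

Yes

Chase test. Columns are ABCDEFG; row i has aⱼ where attribute j ∈ Schemai, else bᵢⱼ.
Initial tableau (one row per fragment):
  row 1: b11 b12 a3 a4 a5 a6 a7
  row 2: a1 a2 a3 b24 a5 b26 a7
  row 3: a1 a2 b33 a4 a5 a6 b37
Rows 1 and 2 agree on G; apply G→F and equate their F entries.
Rows 1 and 2 agree on F; apply F→A and equate their A entries.
Rows 1 and 3 agree on DE; apply DE→B and equate their B entries.
Rows 1 and 3 agree on B; apply B→EG and equate their EG entries.
Row 1 is now all distinguished symbols — the join is lossless.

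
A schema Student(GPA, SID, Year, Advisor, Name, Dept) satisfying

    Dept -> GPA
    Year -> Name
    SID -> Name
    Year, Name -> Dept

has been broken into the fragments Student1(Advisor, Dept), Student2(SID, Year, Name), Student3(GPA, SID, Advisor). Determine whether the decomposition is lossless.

No

Chase test. Columns are GPA, SID, Year, Advisor, Name, Dept; row i has aⱼ where attribute j ∈ Studenti, else bᵢⱼ.
Initial tableau (one row per fragment):
  row 1: b11 b12 b13 a4 b15 a6
  row 2: b21 a2 a3 b24 a5 b26
  row 3: a1 a2 b33 a4 b35 b36
Rows 2 and 3 agree on SID; apply SID→Name and equate their Name entries.
No row becomes fully distinguished — the join is lossy.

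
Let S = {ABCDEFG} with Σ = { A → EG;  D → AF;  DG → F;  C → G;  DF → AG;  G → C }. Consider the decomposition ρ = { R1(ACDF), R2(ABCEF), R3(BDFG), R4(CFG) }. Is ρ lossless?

Chase test. Columns are ABCDEFG; row i has aⱼ where attribute j ∈ Ri, else bᵢⱼ.
Initial tableau (one row per fragment):
  row 1: a1 b12 a3 a4 b15 a6 b17
  row 2: a1 a2 a3 b24 a5 a6 b27
  row 3: b31 a2 b33 a4 b35 a6 a7
  row 4: b41 b42 a3 b44 b45 a6 a7
Rows 1 and 2 agree on A; apply A→EG and equate their EG entries.
Rows 1 and 3 agree on D; apply D→AF and equate their AF entries.
Rows 1 and 4 agree on C; apply C→G and equate their G entries.
Rows 1 and 3 agree on G; apply G→C and equate their C entries.
Rows 1 and 3 agree on A; apply A→EG and equate their EG entries.
Row 3 is now all distinguished symbols — the join is lossless.

Yes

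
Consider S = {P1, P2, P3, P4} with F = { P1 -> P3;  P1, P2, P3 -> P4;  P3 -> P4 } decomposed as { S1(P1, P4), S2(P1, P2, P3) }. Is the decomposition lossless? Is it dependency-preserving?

lossless but not dependency-preserving

Lossless test: (P1)⁺ = {P1, P3, P4}, which contains all of one fragment — lossless.
Dependency preservation: the restricted closure of {P3} across the fragments never reaches {P4}, so P3 → P4 cannot be enforced without a join — not preserved.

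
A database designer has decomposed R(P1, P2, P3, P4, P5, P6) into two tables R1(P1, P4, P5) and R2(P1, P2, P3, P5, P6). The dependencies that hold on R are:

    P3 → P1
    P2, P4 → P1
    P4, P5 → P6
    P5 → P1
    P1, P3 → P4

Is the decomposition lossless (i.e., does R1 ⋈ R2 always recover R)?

No

Common attributes: R1 ∩ R2 = {P1, P5}.
No dependency enlarges {P1, P5}, so (P1, P5)⁺ = {P1, P5}.
The closure contains neither all of R1 = {P1, P4, P5} nor all of R2 = {P1, P2, P3, P5, P6}, so the common attributes are not a superkey of either fragment. The join is lossy.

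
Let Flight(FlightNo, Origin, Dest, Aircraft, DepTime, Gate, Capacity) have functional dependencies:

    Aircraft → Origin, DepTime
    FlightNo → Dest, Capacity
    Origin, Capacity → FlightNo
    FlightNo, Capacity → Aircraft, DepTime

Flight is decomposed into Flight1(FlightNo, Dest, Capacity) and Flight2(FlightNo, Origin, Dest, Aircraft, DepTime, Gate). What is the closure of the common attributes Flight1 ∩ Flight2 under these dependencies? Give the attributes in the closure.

Flight1 ∩ Flight2 = {FlightNo, Dest}.
FlightNo → Dest, Capacity applies, adding Capacity
FlightNo, Capacity → Aircraft, DepTime applies, adding Aircraft, DepTime
Aircraft → Origin, DepTime applies, adding Origin
Closure: {FlightNo, Origin, Dest, Aircraft, DepTime, Capacity}.

FlightNo, Origin, Dest, Aircraft, DepTime, Capacity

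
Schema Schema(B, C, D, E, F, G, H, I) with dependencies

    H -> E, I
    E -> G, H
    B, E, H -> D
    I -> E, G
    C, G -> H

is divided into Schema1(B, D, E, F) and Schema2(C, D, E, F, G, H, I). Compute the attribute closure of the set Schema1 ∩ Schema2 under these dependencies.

D, E, F, G, H, I

Schema1 ∩ Schema2 = {D, E, F}.
E → G, H applies, adding G, H
H → E, I applies, adding I
Closure: {D, E, F, G, H, I}.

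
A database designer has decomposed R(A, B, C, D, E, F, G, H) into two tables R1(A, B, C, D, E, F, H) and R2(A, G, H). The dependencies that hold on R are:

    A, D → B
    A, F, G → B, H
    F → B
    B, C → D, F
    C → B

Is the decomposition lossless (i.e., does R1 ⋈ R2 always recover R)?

No

Common attributes: R1 ∩ R2 = {A, H}.
No dependency enlarges {A, H}, so (A, H)⁺ = {A, H}.
The closure contains neither all of R1 = {A, B, C, D, E, F, H} nor all of R2 = {A, G, H}, so the common attributes are not a superkey of either fragment. The join is lossy.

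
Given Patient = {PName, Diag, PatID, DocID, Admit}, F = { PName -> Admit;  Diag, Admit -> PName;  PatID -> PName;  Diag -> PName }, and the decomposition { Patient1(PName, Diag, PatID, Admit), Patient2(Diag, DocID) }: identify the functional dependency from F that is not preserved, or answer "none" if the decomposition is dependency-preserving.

PName → Admit lies within Patient1.
Diag, Admit → PName lies within Patient1.
PatID → PName lies within Patient1.
Diag → PName lies within Patient1.
Every dependency is enforceable on the fragments, so the decomposition is dependency-preserving.

none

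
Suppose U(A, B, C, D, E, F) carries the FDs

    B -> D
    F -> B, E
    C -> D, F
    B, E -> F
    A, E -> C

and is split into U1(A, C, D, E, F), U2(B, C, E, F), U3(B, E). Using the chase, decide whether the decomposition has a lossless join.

Chase test. Columns are A, B, C, D, E, F; row i has aⱼ where attribute j ∈ Ui, else bᵢⱼ.
Initial tableau (one row per fragment):
  row 1: a1 b12 a3 a4 a5 a6
  row 2: b21 a2 a3 b24 a5 a6
  row 3: b31 a2 b33 b34 a5 b36
Rows 2 and 3 agree on B; apply B→D and equate their D entries.
Rows 1 and 2 agree on F; apply F→B, E and equate their B, E entries.
Rows 1 and 2 agree on C; apply C→D, F and equate their D, F entries.
Rows 1 and 3 agree on B, E; apply B, E→F and equate their F entries.
Row 1 is now all distinguished symbols — the join is lossless.

Yes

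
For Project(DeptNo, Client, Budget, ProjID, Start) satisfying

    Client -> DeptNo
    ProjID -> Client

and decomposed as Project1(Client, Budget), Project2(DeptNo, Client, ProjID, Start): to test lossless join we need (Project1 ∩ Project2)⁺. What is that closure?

DeptNo, Client

Project1 ∩ Project2 = {Client}.
Client → DeptNo applies, adding DeptNo
Closure: {DeptNo, Client}.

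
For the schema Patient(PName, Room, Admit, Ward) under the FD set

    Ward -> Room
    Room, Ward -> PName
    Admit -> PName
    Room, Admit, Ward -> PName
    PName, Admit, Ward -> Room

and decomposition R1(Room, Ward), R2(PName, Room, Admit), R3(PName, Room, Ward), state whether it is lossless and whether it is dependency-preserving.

lossy but dependency-preserving

Lossless test (chase): Rows 1 and 3 agree on Room, Ward; apply Room, Ward→PName and equate their PName entries. No row becomes fully distinguished — the join is lossy.
Dependency preservation: Room, Admit, Ward → PName; PName, Admit, Ward → Room are not contained in any single fragment, but the restricted closure of each left-hand side across the fragments still reaches the right-hand side; the remaining FDs each lie inside some fragment. All dependencies are preserved.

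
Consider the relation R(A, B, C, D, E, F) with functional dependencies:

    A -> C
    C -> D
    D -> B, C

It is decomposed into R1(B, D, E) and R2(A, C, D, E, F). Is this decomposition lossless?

Yes

Common attributes: R1 ∩ R2 = {D, E}.
Closure of {D, E}: D → B, C applies, adding B, C. So (D, E)⁺ = {B, C, D, E}.
This closure contains every attribute of R1, so R1 ∩ R2 → R1. The join is lossless.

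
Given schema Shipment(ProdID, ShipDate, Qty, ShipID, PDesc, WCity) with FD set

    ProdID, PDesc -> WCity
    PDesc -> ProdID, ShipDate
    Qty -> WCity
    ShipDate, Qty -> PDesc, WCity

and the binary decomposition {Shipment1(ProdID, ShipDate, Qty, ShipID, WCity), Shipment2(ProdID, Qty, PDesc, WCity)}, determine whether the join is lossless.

Common attributes: Shipment1 ∩ Shipment2 = {ProdID, Qty, WCity}.
No dependency enlarges {ProdID, Qty, WCity}, so (ProdID, Qty, WCity)⁺ = {ProdID, Qty, WCity}.
The closure contains neither all of Shipment1 = {ProdID, ShipDate, Qty, ShipID, WCity} nor all of Shipment2 = {ProdID, Qty, PDesc, WCity}, so the common attributes are not a superkey of either fragment. The join is lossy.

No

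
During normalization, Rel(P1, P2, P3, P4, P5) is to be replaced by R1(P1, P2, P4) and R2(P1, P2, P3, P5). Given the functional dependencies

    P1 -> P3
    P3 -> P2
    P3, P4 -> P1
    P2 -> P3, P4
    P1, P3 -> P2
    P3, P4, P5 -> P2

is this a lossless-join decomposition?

Common attributes: R1 ∩ R2 = {P1, P2}.
Closure of {P1, P2}: P1 → P3 applies, adding P3; P2 → P3, P4 applies, adding P4. So (P1, P2)⁺ = {P1, P2, P3, P4}.
This closure contains every attribute of R1, so R1 ∩ R2 → R1. The join is lossless.

Yes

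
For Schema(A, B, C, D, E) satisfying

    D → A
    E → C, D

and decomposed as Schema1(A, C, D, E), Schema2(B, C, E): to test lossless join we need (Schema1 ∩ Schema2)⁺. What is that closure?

A, C, D, E

Schema1 ∩ Schema2 = {C, E}.
E → C, D applies, adding D
D → A applies, adding A
Closure: {A, C, D, E}.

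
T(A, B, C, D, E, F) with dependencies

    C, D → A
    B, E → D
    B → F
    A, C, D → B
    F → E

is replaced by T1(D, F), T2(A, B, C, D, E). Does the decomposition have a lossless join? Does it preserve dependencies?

lossy and not dependency-preserving

Lossless test: (D)⁺ = {D}, which is a superkey of neither fragment — lossy.
Dependency preservation: the restricted closure of {B} across the fragments never reaches {F}, so B → F cannot be enforced without a join — not preserved.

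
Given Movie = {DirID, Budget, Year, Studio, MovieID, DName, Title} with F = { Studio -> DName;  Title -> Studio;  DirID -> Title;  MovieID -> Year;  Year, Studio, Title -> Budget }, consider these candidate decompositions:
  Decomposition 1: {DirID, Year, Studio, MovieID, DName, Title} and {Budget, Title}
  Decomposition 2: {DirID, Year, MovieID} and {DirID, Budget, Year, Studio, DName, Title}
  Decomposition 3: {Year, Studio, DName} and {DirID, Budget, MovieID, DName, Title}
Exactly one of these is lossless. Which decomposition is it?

Decomposition 1: common = {Title}, closure = {Studio, DName, Title} → lossy.
Decomposition 2: common = {DirID, Year}, closure = {DirID, Budget, Year, Studio, DName, Title} → lossless.
Decomposition 3: common = {DName}, closure = {DName} → lossy.

Decomposition 2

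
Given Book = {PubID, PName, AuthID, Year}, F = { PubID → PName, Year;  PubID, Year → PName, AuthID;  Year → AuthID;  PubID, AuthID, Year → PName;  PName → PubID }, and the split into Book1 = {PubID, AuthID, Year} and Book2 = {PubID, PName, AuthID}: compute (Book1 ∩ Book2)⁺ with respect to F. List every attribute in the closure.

Book1 ∩ Book2 = {PubID, AuthID}.
PubID → PName, Year applies, adding PName, Year
Closure: {PubID, PName, AuthID, Year}.

PubID, PName, AuthID, Year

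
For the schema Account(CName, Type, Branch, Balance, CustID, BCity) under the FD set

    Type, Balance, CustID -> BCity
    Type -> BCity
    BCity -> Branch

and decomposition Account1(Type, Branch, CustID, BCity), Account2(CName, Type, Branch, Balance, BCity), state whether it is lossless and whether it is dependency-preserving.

lossy but dependency-preserving

Lossless test: (Type, Branch, BCity)⁺ = {Type, Branch, BCity}, which is a superkey of neither fragment — lossy.
Dependency preservation: Type, Balance, CustID → BCity is not contained in any single fragment, but the restricted closure of its left-hand side across the fragments still reaches the right-hand side; the remaining FDs each lie inside some fragment. All dependencies are preserved.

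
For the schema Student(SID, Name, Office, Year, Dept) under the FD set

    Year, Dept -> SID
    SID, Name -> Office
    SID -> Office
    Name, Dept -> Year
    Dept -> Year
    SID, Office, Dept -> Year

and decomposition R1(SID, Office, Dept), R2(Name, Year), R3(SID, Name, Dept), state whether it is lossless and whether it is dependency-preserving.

lossy and not dependency-preserving

Lossless test (chase): Rows 1 and 3 agree on SID; apply SID→Office and equate their Office entries. Rows 1 and 3 agree on Dept; apply Dept→Year and equate their Year entries. No row becomes fully distinguished — the join is lossy.
Dependency preservation: the restricted closure of {Name, Dept} across the fragments never reaches {Year}, so Name, Dept → Year cannot be enforced without a join — not preserved.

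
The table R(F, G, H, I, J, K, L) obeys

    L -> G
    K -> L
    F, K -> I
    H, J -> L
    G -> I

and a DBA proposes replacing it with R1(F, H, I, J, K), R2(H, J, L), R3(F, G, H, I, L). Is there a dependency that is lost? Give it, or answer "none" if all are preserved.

K -> L

Check K → L: no single fragment contains all of {K, L}, and the restricted closure of {K} across the fragments never reaches {L}.
L → G is preserved.
F, K → I is preserved.
H, J → L is preserved.
G → I is preserved.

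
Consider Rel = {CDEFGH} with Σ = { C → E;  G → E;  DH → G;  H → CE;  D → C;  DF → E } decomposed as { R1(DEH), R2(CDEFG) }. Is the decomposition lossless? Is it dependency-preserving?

Lossless test: (DE)⁺ = {CDE}, which is a superkey of neither fragment — lossy.
Dependency preservation: the restricted closure of {DH} across the fragments never reaches {G}, so DH → G cannot be enforced without a join — not preserved.

lossy and not dependency-preserving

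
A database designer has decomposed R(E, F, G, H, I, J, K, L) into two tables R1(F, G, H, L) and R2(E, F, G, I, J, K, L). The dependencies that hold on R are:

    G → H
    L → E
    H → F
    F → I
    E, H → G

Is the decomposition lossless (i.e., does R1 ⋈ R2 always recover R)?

Common attributes: R1 ∩ R2 = {F, G, L}.
Closure of {F, G, L}: G → H applies, adding H; L → E applies, adding E; F → I applies, adding I. So (F, G, L)⁺ = {E, F, G, H, I, L}.
This closure contains every attribute of R1, so R1 ∩ R2 → R1. The join is lossless.

Yes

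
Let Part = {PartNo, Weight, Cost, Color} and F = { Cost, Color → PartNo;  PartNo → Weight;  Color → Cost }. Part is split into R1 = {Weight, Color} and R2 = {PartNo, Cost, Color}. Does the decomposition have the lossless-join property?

Common attributes: R1 ∩ R2 = {Color}.
Closure of {Color}: Color → Cost applies, adding Cost; Cost, Color → PartNo applies, adding PartNo; PartNo → Weight applies, adding Weight. So (Color)⁺ = {PartNo, Weight, Cost, Color}.
This closure contains every attribute of R1, so R1 ∩ R2 → R1. The join is lossless.

Yes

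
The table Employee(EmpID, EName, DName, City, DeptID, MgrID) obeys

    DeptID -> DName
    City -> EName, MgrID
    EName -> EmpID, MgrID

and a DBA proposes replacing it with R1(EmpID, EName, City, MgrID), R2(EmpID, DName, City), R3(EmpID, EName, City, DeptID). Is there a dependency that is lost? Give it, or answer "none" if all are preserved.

DeptID -> DName

Check DeptID → DName: no single fragment contains all of {DName, DeptID}, and the restricted closure of {DeptID} across the fragments never reaches {DName}.
City → EName, MgrID is preserved.
EName → EmpID, MgrID is preserved.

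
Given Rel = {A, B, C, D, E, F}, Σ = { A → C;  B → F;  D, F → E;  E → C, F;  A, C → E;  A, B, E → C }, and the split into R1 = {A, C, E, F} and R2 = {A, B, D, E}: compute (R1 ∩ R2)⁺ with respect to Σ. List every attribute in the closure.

R1 ∩ R2 = {A, E}.
A → C applies, adding C
E → C, F applies, adding F
Closure: {A, C, E, F}.

A, C, E, F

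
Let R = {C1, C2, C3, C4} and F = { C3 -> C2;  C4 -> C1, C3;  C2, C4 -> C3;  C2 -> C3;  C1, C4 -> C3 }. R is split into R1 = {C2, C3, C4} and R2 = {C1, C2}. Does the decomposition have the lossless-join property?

No

Common attributes: R1 ∩ R2 = {C2}.
Closure of {C2}: C2 → C3 applies, adding C3. So (C2)⁺ = {C2, C3}.
The closure contains neither all of R1 = {C2, C3, C4} nor all of R2 = {C1, C2}, so the common attributes are not a superkey of either fragment. The join is lossy.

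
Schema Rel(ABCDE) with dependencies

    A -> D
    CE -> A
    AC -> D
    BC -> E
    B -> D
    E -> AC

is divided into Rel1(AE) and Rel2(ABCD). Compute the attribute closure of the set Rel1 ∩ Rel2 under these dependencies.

Rel1 ∩ Rel2 = {A}.
A → D applies, adding D
Closure: {AD}.

AD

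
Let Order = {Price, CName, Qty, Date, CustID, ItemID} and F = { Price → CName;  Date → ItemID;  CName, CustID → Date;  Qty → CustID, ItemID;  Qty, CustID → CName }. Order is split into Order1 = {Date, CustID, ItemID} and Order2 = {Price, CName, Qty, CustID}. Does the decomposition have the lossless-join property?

No

Common attributes: Order1 ∩ Order2 = {CustID}.
No dependency enlarges {CustID}, so (CustID)⁺ = {CustID}.
The closure contains neither all of Order1 = {Date, CustID, ItemID} nor all of Order2 = {Price, CName, Qty, CustID}, so the common attributes are not a superkey of either fragment. The join is lossy.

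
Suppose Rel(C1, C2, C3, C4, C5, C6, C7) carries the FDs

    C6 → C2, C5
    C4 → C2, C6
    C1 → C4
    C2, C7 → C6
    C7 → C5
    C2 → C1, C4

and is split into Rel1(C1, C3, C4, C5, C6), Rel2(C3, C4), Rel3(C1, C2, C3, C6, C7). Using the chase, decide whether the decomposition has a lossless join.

Chase test. Columns are C1, C2, C3, C4, C5, C6, C7; row i has aⱼ where attribute j ∈ Reli, else bᵢⱼ.
Initial tableau (one row per fragment):
  row 1: a1 b12 a3 a4 a5 a6 b17
  row 2: b21 b22 a3 a4 b25 b26 b27
  row 3: a1 a2 a3 b34 b35 a6 a7
Rows 1 and 3 agree on C6; apply C6→C2, C5 and equate their C2, C5 entries.
Rows 1 and 2 agree on C4; apply C4→C2, C6 and equate their C2, C6 entries.
Rows 1 and 3 agree on C1; apply C1→C4 and equate their C4 entries.
Rows 1 and 2 agree on C2; apply C2→C1, C4 and equate their C1, C4 entries.
Rows 1 and 2 agree on C6; apply C6→C2, C5 and equate their C2, C5 entries.
Row 3 is now all distinguished symbols — the join is lossless.

Yes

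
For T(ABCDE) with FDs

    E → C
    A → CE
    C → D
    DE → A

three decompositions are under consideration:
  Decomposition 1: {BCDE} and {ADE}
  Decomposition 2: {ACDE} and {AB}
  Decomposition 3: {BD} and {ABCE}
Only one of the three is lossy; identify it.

Decomposition 1: common = {DE}, closure = {ACDE} → lossless.
Decomposition 2: common = {A}, closure = {ACDE} → lossless.
Decomposition 3: common = {B}, closure = {B} → lossy.

Decomposition 3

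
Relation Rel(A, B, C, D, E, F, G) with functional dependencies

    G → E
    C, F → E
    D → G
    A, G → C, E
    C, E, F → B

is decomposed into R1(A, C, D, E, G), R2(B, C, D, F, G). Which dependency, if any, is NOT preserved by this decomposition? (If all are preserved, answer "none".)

C, F → E

Check C, F → E: no single fragment contains all of {C, E, F}, and the restricted closure of {C, F} across the fragments never reaches {E}.
G → E is preserved.
D → G is preserved.
A, G → C, E is preserved.
C, E, F → B is preserved.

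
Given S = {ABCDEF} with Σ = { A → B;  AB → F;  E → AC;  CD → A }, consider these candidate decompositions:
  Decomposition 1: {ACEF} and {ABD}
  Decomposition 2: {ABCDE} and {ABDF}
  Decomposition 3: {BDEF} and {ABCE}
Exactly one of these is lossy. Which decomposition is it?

Decomposition 1

Decomposition 1: common = {A}, closure = {ABF} → lossy.
Decomposition 2: common = {ABD}, closure = {ABDF} → lossless.
Decomposition 3: common = {BE}, closure = {ABCEF} → lossless.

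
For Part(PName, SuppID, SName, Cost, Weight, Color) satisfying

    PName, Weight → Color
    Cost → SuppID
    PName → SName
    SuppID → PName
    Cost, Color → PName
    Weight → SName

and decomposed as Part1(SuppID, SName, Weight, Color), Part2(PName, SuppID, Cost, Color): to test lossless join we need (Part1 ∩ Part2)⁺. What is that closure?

PName, SuppID, SName, Color

Part1 ∩ Part2 = {SuppID, Color}.
SuppID → PName applies, adding PName
PName → SName applies, adding SName
Closure: {PName, SuppID, SName, Color}.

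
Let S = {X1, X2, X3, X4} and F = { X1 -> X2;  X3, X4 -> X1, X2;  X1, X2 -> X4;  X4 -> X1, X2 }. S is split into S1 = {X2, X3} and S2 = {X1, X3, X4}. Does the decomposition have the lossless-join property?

No

Common attributes: S1 ∩ S2 = {X3}.
No dependency enlarges {X3}, so (X3)⁺ = {X3}.
The closure contains neither all of S1 = {X2, X3} nor all of S2 = {X1, X3, X4}, so the common attributes are not a superkey of either fragment. The join is lossy.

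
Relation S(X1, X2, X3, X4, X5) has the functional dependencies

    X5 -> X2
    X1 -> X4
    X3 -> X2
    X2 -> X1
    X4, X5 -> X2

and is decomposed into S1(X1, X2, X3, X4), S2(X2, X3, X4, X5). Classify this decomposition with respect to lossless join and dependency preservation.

Lossless test: (X2, X3, X4)⁺ = {X1, X2, X3, X4}, which contains all of one fragment — lossless.
Dependency preservation: every FD's attributes lie within a single fragment, so each can be enforced locally — preserved.

lossless and dependency-preserving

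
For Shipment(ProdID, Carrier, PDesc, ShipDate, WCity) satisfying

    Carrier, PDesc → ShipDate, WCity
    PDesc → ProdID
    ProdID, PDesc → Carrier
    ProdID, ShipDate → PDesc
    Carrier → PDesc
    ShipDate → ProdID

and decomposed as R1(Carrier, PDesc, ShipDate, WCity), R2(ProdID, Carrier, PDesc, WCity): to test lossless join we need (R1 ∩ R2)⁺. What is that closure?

R1 ∩ R2 = {Carrier, PDesc, WCity}.
Carrier, PDesc → ShipDate, WCity applies, adding ShipDate
PDesc → ProdID applies, adding ProdID
Closure: {ProdID, Carrier, PDesc, ShipDate, WCity}.

ProdID, Carrier, PDesc, ShipDate, WCity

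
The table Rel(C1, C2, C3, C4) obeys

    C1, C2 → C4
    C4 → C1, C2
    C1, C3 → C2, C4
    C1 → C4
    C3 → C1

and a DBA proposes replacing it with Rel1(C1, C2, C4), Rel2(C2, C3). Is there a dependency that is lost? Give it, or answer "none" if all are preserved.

Check C3 → C1: no single fragment contains all of {C1, C3}, and the restricted closure of {C3} across the fragments never reaches {C1}.
C1, C2 → C4 is preserved.
C4 → C1, C2 is preserved.
C1, C3 → C2, C4 is preserved.
C1 → C4 is preserved.

C3 → C1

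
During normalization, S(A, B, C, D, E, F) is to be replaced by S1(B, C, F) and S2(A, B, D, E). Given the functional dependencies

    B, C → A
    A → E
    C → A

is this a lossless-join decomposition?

Common attributes: S1 ∩ S2 = {B}.
No dependency enlarges {B}, so (B)⁺ = {B}.
The closure contains neither all of S1 = {B, C, F} nor all of S2 = {A, B, D, E}, so the common attributes are not a superkey of either fragment. The join is lossy.

No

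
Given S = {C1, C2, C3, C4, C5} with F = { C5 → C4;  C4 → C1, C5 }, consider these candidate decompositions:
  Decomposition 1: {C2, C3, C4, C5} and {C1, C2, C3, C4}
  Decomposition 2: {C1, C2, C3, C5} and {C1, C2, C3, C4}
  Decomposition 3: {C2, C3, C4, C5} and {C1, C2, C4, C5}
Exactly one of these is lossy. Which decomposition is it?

Decomposition 1: common = {C2, C3, C4}, closure = {C1, C2, C3, C4, C5} → lossless.
Decomposition 2: common = {C1, C2, C3}, closure = {C1, C2, C3} → lossy.
Decomposition 3: common = {C2, C4, C5}, closure = {C1, C2, C4, C5} → lossless.

Decomposition 2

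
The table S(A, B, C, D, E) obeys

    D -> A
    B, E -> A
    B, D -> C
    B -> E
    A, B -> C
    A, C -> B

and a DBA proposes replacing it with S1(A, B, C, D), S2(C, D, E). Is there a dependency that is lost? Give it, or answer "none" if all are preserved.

Check B → E: no single fragment contains all of {B, E}, and the restricted closure of {B} across the fragments never reaches {E}.
D → A is preserved.
B, E → A is preserved.
B, D → C is preserved.
A, B → C is preserved.
A, C → B is preserved.

B -> E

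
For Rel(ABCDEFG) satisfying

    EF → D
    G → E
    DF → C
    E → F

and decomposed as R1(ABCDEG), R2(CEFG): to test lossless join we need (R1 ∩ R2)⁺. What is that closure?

R1 ∩ R2 = {CEG}.
E → F applies, adding F
EF → D applies, adding D
Closure: {CDEFG}.

CDEFG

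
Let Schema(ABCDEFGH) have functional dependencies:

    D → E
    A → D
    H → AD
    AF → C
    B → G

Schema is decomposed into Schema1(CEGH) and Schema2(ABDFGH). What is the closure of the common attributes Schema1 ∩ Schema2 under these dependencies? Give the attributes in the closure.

ADEGH

Schema1 ∩ Schema2 = {GH}.
H → AD applies, adding AD
D → E applies, adding E
Closure: {ADEGH}.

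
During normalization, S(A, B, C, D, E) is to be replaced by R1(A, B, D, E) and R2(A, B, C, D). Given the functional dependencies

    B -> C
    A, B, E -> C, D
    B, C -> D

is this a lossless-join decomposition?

Common attributes: R1 ∩ R2 = {A, B, D}.
Closure of {A, B, D}: B → C applies, adding C. So (A, B, D)⁺ = {A, B, C, D}.
This closure contains every attribute of R2, so R1 ∩ R2 → R2. The join is lossless.

Yes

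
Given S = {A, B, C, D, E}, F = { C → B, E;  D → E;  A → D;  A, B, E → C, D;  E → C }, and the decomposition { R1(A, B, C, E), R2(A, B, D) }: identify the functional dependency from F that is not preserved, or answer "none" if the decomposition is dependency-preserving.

Check D → E: no single fragment contains all of {D, E}, and the restricted closure of {D} across the fragments never reaches {E}.
C → B, E is preserved.
A → D is preserved.
A, B, E → C, D is preserved.
E → C is preserved.

D → E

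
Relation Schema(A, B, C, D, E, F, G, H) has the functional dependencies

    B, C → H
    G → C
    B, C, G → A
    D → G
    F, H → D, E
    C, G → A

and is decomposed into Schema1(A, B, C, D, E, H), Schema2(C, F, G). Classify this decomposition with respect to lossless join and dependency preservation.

Lossless test: (C)⁺ = {C}, which is a superkey of neither fragment — lossy.
Dependency preservation: the restricted closure of {B, C, G} across the fragments never reaches {A}, so B, C, G → A cannot be enforced without a join — not preserved.

lossy and not dependency-preserving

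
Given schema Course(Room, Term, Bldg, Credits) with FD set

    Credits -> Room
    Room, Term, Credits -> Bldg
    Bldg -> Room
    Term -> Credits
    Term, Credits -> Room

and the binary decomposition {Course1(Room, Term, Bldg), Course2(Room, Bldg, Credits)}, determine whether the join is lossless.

No

Common attributes: Course1 ∩ Course2 = {Room, Bldg}.
No dependency enlarges {Room, Bldg}, so (Room, Bldg)⁺ = {Room, Bldg}.
The closure contains neither all of Course1 = {Room, Term, Bldg} nor all of Course2 = {Room, Bldg, Credits}, so the common attributes are not a superkey of either fragment. The join is lossy.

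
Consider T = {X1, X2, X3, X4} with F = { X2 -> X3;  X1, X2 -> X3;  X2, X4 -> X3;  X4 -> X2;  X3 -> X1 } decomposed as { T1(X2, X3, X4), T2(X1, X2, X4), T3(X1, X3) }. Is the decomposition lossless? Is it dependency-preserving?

Lossless test (chase): Rows 1 and 2 agree on X2; apply X2→X3 and equate their X3 entries. Rows 1 and 2 agree on X3; apply X3→X1 and equate their X1 entries. Row 1 is now all distinguished symbols — the join is lossless.
Dependency preservation: X1, X2 → X3 is not contained in any single fragment, but the restricted closure of its left-hand side across the fragments still reaches the right-hand side; the remaining FDs each lie inside some fragment. All dependencies are preserved.

lossless and dependency-preserving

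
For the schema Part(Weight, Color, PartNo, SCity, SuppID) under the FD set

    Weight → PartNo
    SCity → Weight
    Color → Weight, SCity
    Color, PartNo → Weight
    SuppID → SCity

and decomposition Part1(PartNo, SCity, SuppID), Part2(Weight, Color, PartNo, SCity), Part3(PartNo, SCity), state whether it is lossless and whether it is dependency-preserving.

Lossless test (chase): Rows 1 and 2 agree on SCity; apply SCity→Weight and equate their Weight entries. Rows 1 and 3 agree on SCity; apply SCity→Weight and equate their Weight entries. No row becomes fully distinguished — the join is lossy.
Dependency preservation: every FD's attributes lie within a single fragment, so each can be enforced locally — preserved.

lossy but dependency-preserving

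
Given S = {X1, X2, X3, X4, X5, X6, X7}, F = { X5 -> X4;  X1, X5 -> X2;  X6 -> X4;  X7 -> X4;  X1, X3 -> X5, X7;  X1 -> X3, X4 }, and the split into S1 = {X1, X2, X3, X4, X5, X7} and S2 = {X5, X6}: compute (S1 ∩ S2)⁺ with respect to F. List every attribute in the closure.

S1 ∩ S2 = {X5}.
X5 → X4 applies, adding X4
Closure: {X4, X5}.

X4, X5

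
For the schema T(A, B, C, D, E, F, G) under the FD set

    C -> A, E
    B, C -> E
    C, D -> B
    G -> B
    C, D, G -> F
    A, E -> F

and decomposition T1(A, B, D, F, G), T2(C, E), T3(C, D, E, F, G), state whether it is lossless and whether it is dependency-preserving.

lossy and not dependency-preserving

Lossless test (chase): Rows 2 and 3 agree on C; apply C→A, E and equate their A, E entries. Rows 1 and 3 agree on G; apply G→B and equate their B entries. Rows 2 and 3 agree on A, E; apply A, E→F and equate their F entries. No row becomes fully distinguished — the join is lossy.
Dependency preservation: the restricted closure of {C} across the fragments never reaches {A, E}, so C → A, E cannot be enforced without a join — not preserved.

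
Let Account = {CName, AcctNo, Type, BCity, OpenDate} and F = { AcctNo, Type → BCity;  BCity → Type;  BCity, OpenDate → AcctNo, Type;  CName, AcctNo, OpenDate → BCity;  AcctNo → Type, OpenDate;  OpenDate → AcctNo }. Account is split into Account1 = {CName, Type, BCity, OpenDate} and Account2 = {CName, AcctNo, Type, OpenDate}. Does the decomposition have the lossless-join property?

Yes

Common attributes: Account1 ∩ Account2 = {CName, Type, OpenDate}.
Closure of {CName, Type, OpenDate}: OpenDate → AcctNo applies, adding AcctNo; AcctNo, Type → BCity applies, adding BCity. So (CName, Type, OpenDate)⁺ = {CName, AcctNo, Type, BCity, OpenDate}.
This closure contains every attribute of Account1, so Account1 ∩ Account2 → Account1. The join is lossless.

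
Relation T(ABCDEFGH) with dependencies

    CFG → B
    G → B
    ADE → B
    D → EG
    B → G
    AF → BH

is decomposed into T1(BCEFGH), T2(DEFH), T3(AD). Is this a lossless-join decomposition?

Chase test. Columns are ABCDEFGH; row i has aⱼ where attribute j ∈ Ti, else bᵢⱼ.
Initial tableau (one row per fragment):
  row 1: b11 a2 a3 b14 a5 a6 a7 a8
  row 2: b21 b22 b23 a4 a5 a6 b27 a8
  row 3: a1 b32 b33 a4 b35 b36 b37 b38
Rows 2 and 3 agree on D; apply D→EG and equate their EG entries.
Rows 2 and 3 agree on G; apply G→B and equate their B entries.
No row becomes fully distinguished — the join is lossy.

No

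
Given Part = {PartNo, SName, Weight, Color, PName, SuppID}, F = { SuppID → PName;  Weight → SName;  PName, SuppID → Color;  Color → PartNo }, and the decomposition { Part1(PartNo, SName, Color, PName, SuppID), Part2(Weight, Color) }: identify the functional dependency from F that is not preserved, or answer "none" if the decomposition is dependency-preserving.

Weight → SName

Check Weight → SName: no single fragment contains all of {SName, Weight}, and the restricted closure of {Weight} across the fragments never reaches {SName}.
SuppID → PName is preserved.
PName, SuppID → Color is preserved.
Color → PartNo is preserved.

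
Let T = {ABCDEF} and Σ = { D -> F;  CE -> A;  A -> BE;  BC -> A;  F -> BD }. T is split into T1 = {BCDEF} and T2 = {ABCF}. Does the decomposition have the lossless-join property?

Common attributes: T1 ∩ T2 = {BCF}.
Closure of {BCF}: BC → A applies, adding A; F → BD applies, adding D; A → BE applies, adding E. So (BCF)⁺ = {ABCDEF}.
This closure contains every attribute of T1, so T1 ∩ T2 → T1. The join is lossless.

Yes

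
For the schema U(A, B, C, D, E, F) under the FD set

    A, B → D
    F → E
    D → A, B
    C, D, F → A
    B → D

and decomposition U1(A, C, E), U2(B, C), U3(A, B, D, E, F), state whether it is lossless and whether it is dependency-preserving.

lossy but dependency-preserving

Lossless test (chase): Rows 2 and 3 agree on B; apply B→D and equate their D entries. Rows 2 and 3 agree on D; apply D→A, B and equate their A, B entries. No row becomes fully distinguished — the join is lossy.
Dependency preservation: C, D, F → A is not contained in any single fragment, but the restricted closure of its left-hand side across the fragments still reaches the right-hand side; the remaining FDs each lie inside some fragment. All dependencies are preserved.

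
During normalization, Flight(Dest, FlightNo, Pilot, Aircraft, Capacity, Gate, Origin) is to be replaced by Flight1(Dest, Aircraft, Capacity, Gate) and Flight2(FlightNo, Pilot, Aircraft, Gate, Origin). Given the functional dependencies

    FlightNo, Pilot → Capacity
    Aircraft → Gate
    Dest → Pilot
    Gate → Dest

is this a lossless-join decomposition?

Common attributes: Flight1 ∩ Flight2 = {Aircraft, Gate}.
Closure of {Aircraft, Gate}: Gate → Dest applies, adding Dest; Dest → Pilot applies, adding Pilot. So (Aircraft, Gate)⁺ = {Dest, Pilot, Aircraft, Gate}.
The closure contains neither all of Flight1 = {Dest, Aircraft, Capacity, Gate} nor all of Flight2 = {FlightNo, Pilot, Aircraft, Gate, Origin}, so the common attributes are not a superkey of either fragment. The join is lossy.

No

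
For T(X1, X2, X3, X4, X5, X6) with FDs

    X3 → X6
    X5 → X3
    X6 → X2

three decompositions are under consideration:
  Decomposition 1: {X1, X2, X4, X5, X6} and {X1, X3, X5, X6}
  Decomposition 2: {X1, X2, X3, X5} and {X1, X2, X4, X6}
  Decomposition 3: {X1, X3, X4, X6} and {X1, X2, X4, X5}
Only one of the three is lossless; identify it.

Decomposition 1: common = {X1, X5, X6}, closure = {X1, X2, X3, X5, X6} → lossless.
Decomposition 2: common = {X1, X2}, closure = {X1, X2} → lossy.
Decomposition 3: common = {X1, X4}, closure = {X1, X4} → lossy.

Decomposition 1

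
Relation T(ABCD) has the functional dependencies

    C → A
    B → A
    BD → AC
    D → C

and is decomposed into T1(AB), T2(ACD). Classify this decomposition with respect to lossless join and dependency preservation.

lossy but dependency-preserving

Lossless test: (A)⁺ = {A}, which is a superkey of neither fragment — lossy.
Dependency preservation: BD → AC is not contained in any single fragment, but the restricted closure of its left-hand side across the fragments still reaches the right-hand side; the remaining FDs each lie inside some fragment. All dependencies are preserved.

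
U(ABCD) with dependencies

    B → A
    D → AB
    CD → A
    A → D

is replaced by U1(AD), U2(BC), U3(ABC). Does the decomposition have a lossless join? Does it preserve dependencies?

Lossless test (chase): Rows 2 and 3 agree on B; apply B→A and equate their A entries. Rows 1 and 2 agree on A; apply A→D and equate their D entries. Rows 1 and 3 agree on A; apply A→D and equate their D entries. Rows 1 and 2 agree on D; apply D→AB and equate their AB entries. Row 2 is now all distinguished symbols — the join is lossless.
Dependency preservation: D → AB; CD → A are not contained in any single fragment, but the restricted closure of each left-hand side across the fragments still reaches the right-hand side; the remaining FDs each lie inside some fragment. All dependencies are preserved.

lossless and dependency-preserving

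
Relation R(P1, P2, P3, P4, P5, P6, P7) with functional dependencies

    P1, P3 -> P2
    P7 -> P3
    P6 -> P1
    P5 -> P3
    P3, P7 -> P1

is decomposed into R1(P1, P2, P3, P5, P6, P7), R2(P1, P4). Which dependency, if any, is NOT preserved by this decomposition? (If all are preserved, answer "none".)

P1, P3 → P2 lies within R1.
P7 → P3 lies within R1.
P6 → P1 lies within R1.
P5 → P3 lies within R1.
P3, P7 → P1 lies within R1.
Every dependency is enforceable on the fragments, so the decomposition is dependency-preserving.

none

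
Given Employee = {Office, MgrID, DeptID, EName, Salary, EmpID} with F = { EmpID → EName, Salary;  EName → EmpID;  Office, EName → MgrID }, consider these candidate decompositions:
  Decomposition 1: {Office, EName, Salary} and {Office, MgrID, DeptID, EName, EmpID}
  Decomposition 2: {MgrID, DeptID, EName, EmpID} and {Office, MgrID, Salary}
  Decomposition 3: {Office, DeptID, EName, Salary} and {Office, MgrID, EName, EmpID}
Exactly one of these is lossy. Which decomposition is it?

Decomposition 2

Decomposition 1: common = {Office, EName}, closure = {Office, MgrID, EName, Salary, EmpID} → lossless.
Decomposition 2: common = {MgrID}, closure = {MgrID} → lossy.
Decomposition 3: common = {Office, EName}, closure = {Office, MgrID, EName, Salary, EmpID} → lossless.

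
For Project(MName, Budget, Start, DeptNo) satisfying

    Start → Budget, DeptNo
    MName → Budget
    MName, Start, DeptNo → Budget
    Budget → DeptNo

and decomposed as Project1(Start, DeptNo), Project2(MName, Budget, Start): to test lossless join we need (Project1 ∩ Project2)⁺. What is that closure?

Project1 ∩ Project2 = {Start}.
Start → Budget, DeptNo applies, adding Budget, DeptNo
Closure: {Budget, Start, DeptNo}.

Budget, Start, DeptNo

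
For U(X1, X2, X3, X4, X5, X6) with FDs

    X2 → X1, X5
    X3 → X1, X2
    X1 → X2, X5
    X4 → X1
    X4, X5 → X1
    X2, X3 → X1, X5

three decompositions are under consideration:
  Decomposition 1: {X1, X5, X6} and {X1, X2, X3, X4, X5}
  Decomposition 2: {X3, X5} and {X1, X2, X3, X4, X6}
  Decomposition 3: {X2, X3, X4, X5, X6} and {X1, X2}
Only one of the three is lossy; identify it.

Decomposition 1: common = {X1, X5}, closure = {X1, X2, X5} → lossy.
Decomposition 2: common = {X3}, closure = {X1, X2, X3, X5} → lossless.
Decomposition 3: common = {X2}, closure = {X1, X2, X5} → lossless.

Decomposition 1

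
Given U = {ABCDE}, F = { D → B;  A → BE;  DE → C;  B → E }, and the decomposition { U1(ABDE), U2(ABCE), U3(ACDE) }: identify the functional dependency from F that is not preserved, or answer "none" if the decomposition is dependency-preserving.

D → B lies within U1.
A → BE lies within U1.
DE → C lies within U3.
B → E lies within U1.
Every dependency is enforceable on the fragments, so the decomposition is dependency-preserving.

none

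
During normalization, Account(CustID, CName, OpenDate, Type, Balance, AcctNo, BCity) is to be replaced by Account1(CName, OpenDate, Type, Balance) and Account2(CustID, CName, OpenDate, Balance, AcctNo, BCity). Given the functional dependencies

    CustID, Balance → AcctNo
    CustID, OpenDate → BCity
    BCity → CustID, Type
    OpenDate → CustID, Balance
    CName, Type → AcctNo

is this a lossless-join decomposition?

Yes

Common attributes: Account1 ∩ Account2 = {CName, OpenDate, Balance}.
Closure of {CName, OpenDate, Balance}: OpenDate → CustID, Balance applies, adding CustID; CustID, Balance → AcctNo applies, adding AcctNo; CustID, OpenDate → BCity applies, adding BCity; BCity → CustID, Type applies, adding Type. So (CName, OpenDate, Balance)⁺ = {CustID, CName, OpenDate, Type, Balance, AcctNo, BCity}.
This closure contains every attribute of Account1, so Account1 ∩ Account2 → Account1. The join is lossless.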